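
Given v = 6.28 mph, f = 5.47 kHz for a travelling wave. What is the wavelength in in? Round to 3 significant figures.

0.0202 in

Solving v = f·λ for λ: λ = v/f.
v = 6.28 mph = 2.807 m/s; f = 5.47 kHz = 5470 Hz.
λ = 5.132×10^-4 m
5.132×10^-4 m × (1 in / 0.02540 m) = 0.02021 in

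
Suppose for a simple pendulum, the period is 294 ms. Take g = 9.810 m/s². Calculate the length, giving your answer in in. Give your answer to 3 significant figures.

Solving T = 2π√(L/g) for L: L = g·(T/2π)².
T = 294 ms = 0.2940 s; g = 9.810 m/s².
L = 0.02148 m
0.02148 m × (1 in / 0.02540 m) = 0.8456 in

0.846 in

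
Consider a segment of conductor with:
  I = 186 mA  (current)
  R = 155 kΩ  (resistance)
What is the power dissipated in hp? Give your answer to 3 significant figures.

Directly: P = I²R.
I = 186 mA = 0.1860 A; R = 155 kΩ = 1.550×10^5 Ω.
P = 5362 W  (the unit combination reduces to kg·m²/s³ = W)
5362 W × (1 hp / 745.7 W) = 7.191 hp

7.19 hp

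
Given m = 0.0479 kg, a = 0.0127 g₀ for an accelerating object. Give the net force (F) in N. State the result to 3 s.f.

From Newton's second law: F = m·a.
m = 0.0479 kg; a = 0.0127 g₀ = 0.1245 m/s².
F = 0.005966 N

0.00597 N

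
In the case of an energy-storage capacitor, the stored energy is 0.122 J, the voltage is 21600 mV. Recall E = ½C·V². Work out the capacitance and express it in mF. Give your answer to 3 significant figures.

Rearranging E = ½C·V² for C: C = 2E/V².
E = 0.122 J; V = 21600 mV = 21.60 V.
C = 5.230×10^-4 F
5.230×10^-4 F × (1 mF / 0.001000 F) = 0.5230 mF

0.523 mF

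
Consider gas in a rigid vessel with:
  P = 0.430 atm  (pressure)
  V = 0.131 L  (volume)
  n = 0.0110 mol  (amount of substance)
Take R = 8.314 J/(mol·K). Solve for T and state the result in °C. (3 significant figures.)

-211 °C

Rearranging PV = nRT for T: T = PV/(nR).
P = 0.430 atm = 43570 Pa; V = 0.131 L = 1.310×10^-4 m³; n = 0.0110 mol; R = 8.314 J/(mol·K).
T = 62.41 K
62.41 K − 273.15 = -210.7 °C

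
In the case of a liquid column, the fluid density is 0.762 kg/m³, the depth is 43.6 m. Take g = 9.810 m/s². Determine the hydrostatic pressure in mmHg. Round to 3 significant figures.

2.44 mmHg

P is given directly by: P = ρgh.
ρ = 0.762 kg/m³; h = 43.6 m; g = 9.810 m/s².
P = 325.9 Pa
325.9 Pa × (1 mmHg / 133.3 Pa) = 2.445 mmHg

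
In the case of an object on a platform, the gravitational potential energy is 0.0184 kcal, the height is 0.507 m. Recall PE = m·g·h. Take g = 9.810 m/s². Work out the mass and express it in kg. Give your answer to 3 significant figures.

15.5 kg

Rearranging PE = m·g·h for m: m = PE/(g·h).
PE = 0.0184 kcal = 76.99 J; h = 0.507 m; g = 9.810 m/s².
m = 15.48 kg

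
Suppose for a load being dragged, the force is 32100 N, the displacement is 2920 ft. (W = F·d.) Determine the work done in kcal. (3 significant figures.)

Directly: W = F·d.
F = 32100 N; d = 2920 ft = 890.0 m.
W = 2.857×10^7 J
2.857×10^7 J × (1 kcal / 4184 J) = 6828 kcal

6830 kcal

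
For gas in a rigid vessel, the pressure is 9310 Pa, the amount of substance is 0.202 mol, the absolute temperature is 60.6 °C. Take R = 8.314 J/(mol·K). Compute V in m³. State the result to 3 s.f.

0.0602 m³

From the ideal-gas law: V = nRT/P.
P = 9310 Pa; n = 0.202 mol; T = 60.6 °C = 333.8 K; R = 8.314 J/(mol·K).
V = 0.06021 m³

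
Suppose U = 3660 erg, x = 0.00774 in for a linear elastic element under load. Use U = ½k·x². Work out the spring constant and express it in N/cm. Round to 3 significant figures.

Rearranging U = ½k·x² for k: k = 2U/x².
U = 3660 erg = 3.660×10^-4 J; x = 0.00774 in = 1.966×10^-4 m.
k = 18939 N/m
18939 N/m × (1 N/cm / 100.0 N/m) = 189.4 N/cm

189 N/cm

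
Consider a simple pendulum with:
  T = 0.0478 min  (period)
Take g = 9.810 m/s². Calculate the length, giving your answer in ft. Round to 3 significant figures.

6.71 ft

Solving T = 2π√(L/g) for L: L = g·(T/2π)².
T = 0.0478 min = 2.868 s; g = 9.810 m/s².
L = 2.044 m
2.044 m × (1 ft / 0.3048 m) = 6.706 ft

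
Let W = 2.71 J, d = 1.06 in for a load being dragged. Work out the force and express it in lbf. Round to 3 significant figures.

Solving W = F·d for F: F = W/d.
W = 2.71 J; d = 1.06 in = 0.02692 m.
F = 100.7 N
100.7 N × (1 lbf / 4.448 N) = 22.63 lbf

22.6 lbf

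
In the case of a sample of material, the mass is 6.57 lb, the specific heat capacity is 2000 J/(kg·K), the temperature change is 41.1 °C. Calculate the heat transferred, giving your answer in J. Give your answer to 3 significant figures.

2.45×10^5 J

Directly: Q = mcΔT.
m = 6.57 lb = 2.980 kg; c = 2000 J/(kg·K); ΔT = 41.1 °C = 41.10 K.
Q = 2.450×10^5 J  (the unit combination reduces to kg·m²/s² = J)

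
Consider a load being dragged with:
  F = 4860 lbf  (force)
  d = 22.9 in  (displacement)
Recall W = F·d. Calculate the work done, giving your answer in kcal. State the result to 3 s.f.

3.01 kcal

Directly: W = F·d.
F = 4860 lbf = 21618 N; d = 22.9 in = 0.5817 m.
W = 12575 J
12575 J × (1 kcal / 4184 J) = 3.005 kcal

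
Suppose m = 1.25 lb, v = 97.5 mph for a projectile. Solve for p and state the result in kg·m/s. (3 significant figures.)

Directly: p = mv.
m = 1.25 lb = 0.5670 kg; v = 97.5 mph = 43.59 m/s.
p = 24.71 kg·m/s  (the unit combination reduces to kg·m/s = kg·m/s)

24.7 kg·m/s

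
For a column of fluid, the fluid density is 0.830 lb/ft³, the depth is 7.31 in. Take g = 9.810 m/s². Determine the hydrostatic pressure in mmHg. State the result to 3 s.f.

0.182 mmHg

P is given directly by: P = ρgh.
ρ = 0.830 lb/ft³ = 13.30 kg/m³; h = 7.31 in = 0.1857 m; g = 9.810 m/s².
P = 24.22 Pa
24.22 Pa × (1 mmHg / 133.3 Pa) = 0.1816 mmHg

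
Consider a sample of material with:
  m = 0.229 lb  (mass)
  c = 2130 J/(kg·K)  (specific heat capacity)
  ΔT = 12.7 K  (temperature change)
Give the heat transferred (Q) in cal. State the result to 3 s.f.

672 cal

Directly: Q = mcΔT.
m = 0.229 lb = 0.1039 kg; c = 2130 J/(kg·K); ΔT = 12.7 K.
Q = 2810 J
2810 J × (1 cal / 4.184 J) = 671.6 cal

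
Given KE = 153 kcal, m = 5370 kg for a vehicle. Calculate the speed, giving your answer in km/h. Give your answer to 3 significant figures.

55.6 km/h

Rearranging KE = ½mv² for v: v = √(2·KE/m).
KE = 153 kcal = 6.402×10^5 J; m = 5370 kg.
v = 15.44 m/s
15.44 m/s × (1 km/h / 0.2778 m/s) = 55.59 km/h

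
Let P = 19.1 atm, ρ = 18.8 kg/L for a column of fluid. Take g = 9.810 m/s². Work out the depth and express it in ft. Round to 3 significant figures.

34.4 ft

Solving P = ρ·g·h for h: h = P/(ρ·g).
P = 19.1 atm = 1.935×10^6 Pa; ρ = 18.8 kg/L = 18800 kg/m³; g = 9.810 m/s².
h = 10.49 m
10.49 m × (1 ft / 0.3048 m) = 34.43 ft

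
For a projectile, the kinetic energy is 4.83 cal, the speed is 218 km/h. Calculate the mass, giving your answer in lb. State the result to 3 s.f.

0.0243 lb

Rearranging: m = 2·KE/v².
KE = 4.83 cal = 20.21 J; v = 218 km/h = 60.56 m/s.
m = 0.01102 kg
0.01102 kg × (1 lb / 0.4536 kg) = 0.02430 lb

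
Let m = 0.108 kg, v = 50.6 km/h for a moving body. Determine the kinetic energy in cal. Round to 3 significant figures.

KE is given directly by: KE = ½mv².
m = 0.108 kg; v = 50.6 km/h = 14.06 m/s.
KE = 10.67 J
10.67 J × (1 cal / 4.184 J) = 2.550 cal

2.55 cal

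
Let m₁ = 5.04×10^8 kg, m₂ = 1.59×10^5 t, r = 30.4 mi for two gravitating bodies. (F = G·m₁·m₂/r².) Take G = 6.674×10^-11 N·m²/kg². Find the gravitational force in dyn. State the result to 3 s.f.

From Newton's law of gravitation: F = Gm₁m₂/r².
m₁ = 5.04×10^8 kg; m₂ = 1.59×10^5 t = 1.590×10^8 kg; r = 30.4 mi = 48924 m; G = 6.674×10^-11 N·m²/kg².
F = 0.002234 N  (the unit combination reduces to kg·m/s² = N)
0.002234 N × (1 dyn / 1.000×10^-5 N) = 223.4 dyn

223 dyn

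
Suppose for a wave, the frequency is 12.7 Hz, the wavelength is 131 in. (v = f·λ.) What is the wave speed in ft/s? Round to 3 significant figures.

139 ft/s

v is given directly by: v = fλ.
f = 12.7 Hz; λ = 131 in = 3.327 m.
v = 42.26 m/s
42.26 m/s × (1 ft/s / 0.3048 m/s) = 138.6 ft/s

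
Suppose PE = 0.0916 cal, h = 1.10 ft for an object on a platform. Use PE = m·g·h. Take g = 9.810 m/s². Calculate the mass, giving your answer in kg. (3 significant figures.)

Rearranging PE = m·g·h for m: m = PE/(g·h).
PE = 0.0916 cal = 0.3833 J; h = 1.10 ft = 0.3353 m; g = 9.810 m/s².
m = 0.1165 kg

0.117 kg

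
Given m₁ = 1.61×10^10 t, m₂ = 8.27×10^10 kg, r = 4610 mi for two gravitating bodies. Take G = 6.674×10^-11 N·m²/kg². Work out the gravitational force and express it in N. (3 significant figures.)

F is given directly by: F = Gm₁m₂/r².
m₁ = 1.61×10^10 t = 1.610×10^13 kg; m₂ = 8.27×10^10 kg; r = 4610 mi = 7.419×10^6 m; G = 6.674×10^-11 N·m²/kg².
F = 1.614 N  (the unit combination reduces to kg·m/s² = N)

1.61 N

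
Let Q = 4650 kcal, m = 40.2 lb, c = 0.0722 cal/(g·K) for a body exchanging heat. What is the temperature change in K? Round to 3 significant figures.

Rearranging: ΔT = Q/(m·c).
Q = 4650 kcal = 1.946×10^7 J; m = 40.2 lb = 18.23 kg; c = 0.0722 cal/(g·K) = 302.1 J/(kg·K).
ΔT = 3532 K

3530 K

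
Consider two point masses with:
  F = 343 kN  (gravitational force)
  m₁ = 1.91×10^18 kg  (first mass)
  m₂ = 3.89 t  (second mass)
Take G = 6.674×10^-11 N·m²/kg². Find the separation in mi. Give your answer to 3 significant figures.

0.747 mi

Rearranging F = G·m₁·m₂/r² for r: r = √(G·m₁m₂/F).
F = 343 kN = 3.430×10^5 N; m₁ = 1.91×10^18 kg; m₂ = 3.89 t = 3890 kg; G = 6.674×10^-11 N·m²/kg².
r = 1202 m
1202 m × (1 mi / 1609 m) = 0.7471 mi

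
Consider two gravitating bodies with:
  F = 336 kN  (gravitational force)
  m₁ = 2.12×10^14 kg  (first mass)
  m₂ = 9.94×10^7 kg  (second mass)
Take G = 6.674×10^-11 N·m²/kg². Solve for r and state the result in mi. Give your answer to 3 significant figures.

Rearranging F = G·m₁·m₂/r² for r: r = √(G·m₁m₂/F).
F = 336 kN = 3.360×10^5 N; m₁ = 2.12×10^14 kg; m₂ = 9.94×10^7 kg; G = 6.674×10^-11 N·m²/kg².
r = 2046 m
2046 m × (1 mi / 1609 m) = 1.271 mi

1.27 mi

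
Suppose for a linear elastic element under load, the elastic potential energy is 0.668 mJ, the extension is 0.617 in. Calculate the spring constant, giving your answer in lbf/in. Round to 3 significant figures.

Rearranging: k = 2U/x².
U = 0.668 mJ = 6.680×10^-4 J; x = 0.617 in = 0.01567 m.
k = 5.440 N/m
5.440 N/m × (1 lbf/in / 175.1 N/m) = 0.03106 lbf/in

0.0311 lbf/in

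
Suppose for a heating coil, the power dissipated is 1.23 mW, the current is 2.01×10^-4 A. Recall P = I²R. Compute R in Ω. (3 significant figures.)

30400 Ω

Solving P = I²R for R: R = P/I².
P = 1.23 mW = 0.001230 W; I = 2.01×10^-4 A.
R = 30445 Ω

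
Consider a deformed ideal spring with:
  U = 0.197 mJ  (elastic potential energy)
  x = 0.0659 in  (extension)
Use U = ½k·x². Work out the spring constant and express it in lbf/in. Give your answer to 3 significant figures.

0.803 lbf/in

Solving U = ½k·x² for k: k = 2U/x².
U = 0.197 mJ = 1.970×10^-4 J; x = 0.0659 in = 0.001674 m.
k = 140.6 N/m
140.6 N/m × (1 lbf/in / 175.1 N/m) = 0.8030 lbf/in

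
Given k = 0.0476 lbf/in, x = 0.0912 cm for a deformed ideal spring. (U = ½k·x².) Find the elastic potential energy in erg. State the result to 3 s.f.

Directly: U = ½kx².
k = 0.0476 lbf/in = 8.336 N/m; x = 0.0912 cm = 9.120×10^-4 m.
U = 3.467×10^-6 J
3.467×10^-6 J × (1 erg / 1.000×10^-7 J) = 34.67 erg

34.7 erg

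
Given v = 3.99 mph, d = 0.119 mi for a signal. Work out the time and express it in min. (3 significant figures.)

1.79 min

Rearranging: t = d/v.
v = 3.99 mph = 1.784 m/s; d = 0.119 mi = 191.5 m.
t = 107.4 s
107.4 s × (1 min / 60.00 s) = 1.789 min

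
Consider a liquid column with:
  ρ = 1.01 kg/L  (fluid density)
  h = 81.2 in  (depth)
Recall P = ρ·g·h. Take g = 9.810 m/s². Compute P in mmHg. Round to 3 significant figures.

153 mmHg

Directly: P = ρgh.
ρ = 1.01 kg/L = 1010 kg/m³; h = 81.2 in = 2.062 m; g = 9.810 m/s².
P = 20435 Pa
20435 Pa × (1 mmHg / 133.3 Pa) = 153.3 mmHg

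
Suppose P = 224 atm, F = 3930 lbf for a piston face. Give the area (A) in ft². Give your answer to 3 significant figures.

Solving P = F/A for A: A = F/P.
P = 224 atm = 2.270×10^7 Pa; F = 3930 lbf = 17482 N.
A = 7.702×10^-4 m²
7.702×10^-4 m² × (1 ft² / 0.09290 m²) = 0.008291 ft²

0.00829 ft²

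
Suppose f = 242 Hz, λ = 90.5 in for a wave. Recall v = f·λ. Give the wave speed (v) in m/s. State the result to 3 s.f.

556 m/s

Directly: v = fλ.
f = 242 Hz; λ = 90.5 in = 2.299 m.
v = 556.3 m/s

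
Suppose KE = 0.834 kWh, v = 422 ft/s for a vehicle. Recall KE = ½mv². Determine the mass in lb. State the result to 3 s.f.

Rearranging: m = 2·KE/v².
KE = 0.834 kWh = 3.002×10^6 J; v = 422 ft/s = 128.6 m/s.
m = 362.9 kg
362.9 kg × (1 lb / 0.4536 kg) = 800.2 lb

800 lb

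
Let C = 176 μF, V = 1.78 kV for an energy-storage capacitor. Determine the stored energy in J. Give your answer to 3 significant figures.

279 J

E is given directly by: E = ½CV².
C = 176 μF = 1.760×10^-4 F; V = 1.78 kV = 1780 V.
E = 278.8 J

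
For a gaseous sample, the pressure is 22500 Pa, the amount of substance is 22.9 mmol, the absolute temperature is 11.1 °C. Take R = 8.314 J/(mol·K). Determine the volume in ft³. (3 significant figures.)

From the ideal-gas law: V = nRT/P.
P = 22500 Pa; n = 22.9 mmol = 0.02290 mol; T = 11.1 °C = 284.2 K; R = 8.314 J/(mol·K).
V = 0.002405 m³
0.002405 m³ × (1 ft³ / 0.02832 m³) = 0.08494 ft³

0.0849 ft³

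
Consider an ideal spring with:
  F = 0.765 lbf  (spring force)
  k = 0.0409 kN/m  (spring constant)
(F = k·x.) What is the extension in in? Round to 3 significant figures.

Rearranging F = k·x for x: x = F/k.
F = 0.765 lbf = 3.403 N; k = 0.0409 kN/m = 40.90 N/m.
x = 0.08320 m
0.08320 m × (1 in / 0.02540 m) = 3.276 in

3.28 in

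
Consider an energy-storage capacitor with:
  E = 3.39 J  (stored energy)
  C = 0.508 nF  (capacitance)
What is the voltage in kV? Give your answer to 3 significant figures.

116 kV

Rearranging: V = √(2E/C).
E = 3.39 J; C = 0.508 nF = 5.080×10^-10 F.
V = 1.155×10^5 V  (the unit combination reduces to kg·m²/(A·s³) = V)
1.155×10^5 V × (1 kV / 1000 V) = 115.5 kV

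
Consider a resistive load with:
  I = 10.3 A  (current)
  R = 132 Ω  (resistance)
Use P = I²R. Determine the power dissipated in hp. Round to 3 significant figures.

P is given directly by: P = I²R.
I = 10.3 A; R = 132 Ω.
P = 14004 W
14004 W × (1 hp / 745.7 W) = 18.78 hp

18.8 hp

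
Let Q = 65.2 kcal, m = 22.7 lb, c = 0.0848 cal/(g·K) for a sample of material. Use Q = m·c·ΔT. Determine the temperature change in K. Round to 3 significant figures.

Rearranging: ΔT = Q/(m·c).
Q = 65.2 kcal = 2.728×10^5 J; m = 22.7 lb = 10.30 kg; c = 0.0848 cal/(g·K) = 354.8 J/(kg·K).
ΔT = 74.67 K

74.7 K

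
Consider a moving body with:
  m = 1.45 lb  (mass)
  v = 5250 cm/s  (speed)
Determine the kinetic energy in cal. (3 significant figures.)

Directly: KE = ½mv².
m = 1.45 lb = 0.6577 kg; v = 5250 cm/s = 52.50 m/s.
KE = 906.4 J
906.4 J × (1 cal / 4.184 J) = 216.6 cal

217 cal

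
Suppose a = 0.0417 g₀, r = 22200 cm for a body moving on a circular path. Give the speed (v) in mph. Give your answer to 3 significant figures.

Rearranging: v = √(a·r).
a = 0.0417 g₀ = 0.4089 m/s²; r = 22200 cm = 222.0 m.
v = 9.528 m/s
9.528 m/s × (1 mph / 0.4470 m/s) = 21.31 mph

21.3 mph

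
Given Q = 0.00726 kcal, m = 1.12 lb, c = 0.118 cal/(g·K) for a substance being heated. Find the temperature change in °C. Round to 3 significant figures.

0.121 °C

Rearranging: ΔT = Q/(m·c).
Q = 0.00726 kcal = 30.38 J; m = 1.12 lb = 0.5080 kg; c = 0.118 cal/(g·K) = 493.7 J/(kg·K).
ΔT = 0.1211 K
Since 1 °C = 1 K, 0.1211 °C.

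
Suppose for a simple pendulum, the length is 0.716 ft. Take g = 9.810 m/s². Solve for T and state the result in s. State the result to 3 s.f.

0.937 s

Directly: T = 2π√(L/g).
L = 0.716 ft = 0.2182 m; g = 9.810 m/s².
T = 0.9372 s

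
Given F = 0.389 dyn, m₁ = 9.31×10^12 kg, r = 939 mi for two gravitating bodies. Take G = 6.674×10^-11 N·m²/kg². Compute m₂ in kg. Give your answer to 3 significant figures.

14300 kg

Rearranging: m₂ = F·r²/(G·m₁).
F = 0.389 dyn = 3.890×10^-6 N; m₁ = 9.31×10^12 kg; r = 939 mi = 1.511×10^6 m; G = 6.674×10^-11 N·m²/kg².
m₂ = 14297 kg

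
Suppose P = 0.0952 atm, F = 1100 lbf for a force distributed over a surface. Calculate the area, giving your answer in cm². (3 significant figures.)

5070 cm²

Rearranging P = F/A for A: A = F/P.
P = 0.0952 atm = 9646 Pa; F = 1100 lbf = 4893 N.
A = 0.5073 m²
0.5073 m² × (1 cm² / 1.000×10^-4 m²) = 5073 cm²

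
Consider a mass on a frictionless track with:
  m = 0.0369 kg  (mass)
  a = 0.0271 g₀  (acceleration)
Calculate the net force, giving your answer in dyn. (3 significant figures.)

F is given directly by: F = m·a.
m = 0.0369 kg; a = 0.0271 g₀ = 0.2658 m/s².
F = 0.009807 N
0.009807 N × (1 dyn / 1.000×10^-5 N) = 980.7 dyn

981 dyn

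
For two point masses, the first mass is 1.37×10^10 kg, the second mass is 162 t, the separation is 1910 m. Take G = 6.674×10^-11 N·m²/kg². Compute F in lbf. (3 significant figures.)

Directly: F = Gm₁m₂/r².
m₁ = 1.37×10^10 kg; m₂ = 162 t = 1.620×10^5 kg; r = 1910 m; G = 6.674×10^-11 N·m²/kg².
F = 0.04060 N  (the unit combination reduces to kg·m/s² = N)
0.04060 N × (1 lbf / 4.448 N) = 0.009128 lbf

0.00913 lbf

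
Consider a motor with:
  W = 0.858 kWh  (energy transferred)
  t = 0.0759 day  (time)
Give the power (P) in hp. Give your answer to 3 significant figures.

0.632 hp

Directly: P = W/t.
W = 0.858 kWh = 3.089×10^6 J; t = 0.0759 day = 6558 s.
P = 471.0 W  (the unit combination reduces to kg·m²/s³ = W)
471.0 W × (1 hp / 745.7 W) = 0.6316 hp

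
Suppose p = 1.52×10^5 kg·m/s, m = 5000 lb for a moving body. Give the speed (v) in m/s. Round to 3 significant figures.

67.0 m/s

Rearranging: v = p/m.
p = 1.52×10^5 kg·m/s; m = 5000 lb = 2268 kg.
v = 67.02 m/s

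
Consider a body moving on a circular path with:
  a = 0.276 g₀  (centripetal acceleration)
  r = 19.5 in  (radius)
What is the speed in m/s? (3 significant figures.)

Rearranging a = v²/r for v: v = √(a·r).
a = 0.276 g₀ = 2.707 m/s²; r = 19.5 in = 0.4953 m.
v = 1.158 m/s

1.16 m/s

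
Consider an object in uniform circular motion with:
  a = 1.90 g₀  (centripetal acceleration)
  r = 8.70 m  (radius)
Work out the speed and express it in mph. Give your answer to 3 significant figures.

28.5 mph

Rearranging: v = √(a·r).
a = 1.90 g₀ = 18.63 m/s²; r = 8.70 m.
v = 12.73 m/s
12.73 m/s × (1 mph / 0.4470 m/s) = 28.48 mph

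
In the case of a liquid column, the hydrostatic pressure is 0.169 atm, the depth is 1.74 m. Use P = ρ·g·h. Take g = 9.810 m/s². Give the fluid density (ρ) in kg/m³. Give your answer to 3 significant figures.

Rearranging P = ρ·g·h for ρ: ρ = P/(g·h).
P = 0.169 atm = 17124 Pa; h = 1.74 m; g = 9.810 m/s².
ρ = 1003 kg/m³

1000 kg/m³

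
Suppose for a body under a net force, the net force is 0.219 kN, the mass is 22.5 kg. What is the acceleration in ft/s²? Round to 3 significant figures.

From Newton's second law: a = F/m.
F = 0.219 kN = 219.0 N; m = 22.5 kg.
a = 9.733 m/s²
9.733 m/s² × (1 ft/s² / 0.3048 m/s²) = 31.93 ft/s²

31.9 ft/s²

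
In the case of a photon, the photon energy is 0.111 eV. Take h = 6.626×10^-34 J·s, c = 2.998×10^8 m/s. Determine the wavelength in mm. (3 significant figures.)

0.0112 mm

Rearranging: λ = hc/E.
E = 0.111 eV = 1.778×10^-20 J; h = 6.626×10^-34 J·s; c = 2.998×10^8 m/s.
λ = 1.117×10^-5 m
1.117×10^-5 m × (1 mm / 0.001000 m) = 0.01117 mm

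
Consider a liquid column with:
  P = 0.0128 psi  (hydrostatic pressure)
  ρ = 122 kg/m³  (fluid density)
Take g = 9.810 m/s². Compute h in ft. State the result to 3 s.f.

0.242 ft

Rearranging P = ρ·g·h for h: h = P/(ρ·g).
P = 0.0128 psi = 88.25 Pa; ρ = 122 kg/m³; g = 9.810 m/s².
h = 0.07374 m
0.07374 m × (1 ft / 0.3048 m) = 0.2419 ft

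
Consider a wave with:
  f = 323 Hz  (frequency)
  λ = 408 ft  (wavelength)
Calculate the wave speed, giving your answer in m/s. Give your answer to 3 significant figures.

Directly: v = fλ.
f = 323 Hz; λ = 408 ft = 124.4 m.
v = 40168 m/s

40200 m/s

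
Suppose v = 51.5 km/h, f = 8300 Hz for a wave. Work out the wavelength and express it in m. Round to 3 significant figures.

Solving v = f·λ for λ: λ = v/f.
v = 51.5 km/h = 14.31 m/s; f = 8300 Hz.
λ = 0.001724 m

0.00172 m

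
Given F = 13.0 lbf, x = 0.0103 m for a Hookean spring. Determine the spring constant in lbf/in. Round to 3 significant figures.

32.1 lbf/in

Rearranging: k = F/x.
F = 13.0 lbf = 57.83 N; x = 0.0103 m.
k = 5614 N/m
5614 N/m × (1 lbf/in / 175.1 N/m) = 32.06 lbf/in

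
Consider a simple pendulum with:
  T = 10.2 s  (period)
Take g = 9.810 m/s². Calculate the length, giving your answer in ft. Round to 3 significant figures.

Rearranging: L = g·(T/2π)².
T = 10.2 s; g = 9.810 m/s².
L = 25.85 m
25.85 m × (1 ft / 0.3048 m) = 84.82 ft

84.8 ft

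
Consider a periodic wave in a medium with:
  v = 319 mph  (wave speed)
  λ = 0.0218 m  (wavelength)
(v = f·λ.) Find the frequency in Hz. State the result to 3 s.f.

6540 Hz

Rearranging: f = v/λ.
v = 319 mph = 142.6 m/s; λ = 0.0218 m.
f = 6542 Hz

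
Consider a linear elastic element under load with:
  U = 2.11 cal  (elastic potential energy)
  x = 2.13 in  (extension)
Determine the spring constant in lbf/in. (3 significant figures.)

Rearranging: k = 2U/x².
U = 2.11 cal = 8.828 J; x = 2.13 in = 0.05410 m.
k = 6032 N/m
6032 N/m × (1 lbf/in / 175.1 N/m) = 34.44 lbf/in

34.4 lbf/in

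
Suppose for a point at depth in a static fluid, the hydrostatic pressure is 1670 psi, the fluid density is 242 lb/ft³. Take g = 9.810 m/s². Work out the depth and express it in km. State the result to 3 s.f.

0.303 km

Rearranging: h = P/(ρ·g).
P = 1670 psi = 1.151×10^7 Pa; ρ = 242 lb/ft³ = 3876 kg/m³; g = 9.810 m/s².
h = 302.8 m
302.8 m × (1 km / 1000 m) = 0.3028 km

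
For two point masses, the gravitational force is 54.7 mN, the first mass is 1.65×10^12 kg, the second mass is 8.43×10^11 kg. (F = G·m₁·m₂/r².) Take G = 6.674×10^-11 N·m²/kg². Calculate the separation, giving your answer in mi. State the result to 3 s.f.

25600 mi

From Newton's law of gravitation: r = √(G·m₁m₂/F).
F = 54.7 mN = 0.05470 N; m₁ = 1.65×10^12 kg; m₂ = 8.43×10^11 kg; G = 6.674×10^-11 N·m²/kg².
r = 4.120×10^7 m
4.120×10^7 m × (1 mi / 1609 m) = 25598 mi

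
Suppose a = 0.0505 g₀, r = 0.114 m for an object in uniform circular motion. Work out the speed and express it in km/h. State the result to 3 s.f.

Rearranging: v = √(a·r).
a = 0.0505 g₀ = 0.4952 m/s²; r = 0.114 m.
v = 0.2376 m/s
0.2376 m/s × (1 km/h / 0.2778 m/s) = 0.8554 km/h

0.855 km/h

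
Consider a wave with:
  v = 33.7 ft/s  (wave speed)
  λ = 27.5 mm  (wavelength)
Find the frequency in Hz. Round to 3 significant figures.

Rearranging v = f·λ for f: f = v/λ.
v = 33.7 ft/s = 10.27 m/s; λ = 27.5 mm = 0.02750 m.
f = 373.5 Hz

374 Hz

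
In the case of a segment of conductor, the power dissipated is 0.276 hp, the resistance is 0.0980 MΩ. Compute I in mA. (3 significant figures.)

45.8 mA

Solving P = I²R for I: I = √(P/R).
P = 0.276 hp = 205.8 W; R = 0.0980 MΩ = 98000 Ω.
I = 0.04583 A
0.04583 A × (1 mA / 0.001000 A) = 45.83 mA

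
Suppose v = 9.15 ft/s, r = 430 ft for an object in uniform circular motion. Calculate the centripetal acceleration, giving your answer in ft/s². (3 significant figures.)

a is given directly by: a = v²/r.
v = 9.15 ft/s = 2.789 m/s; r = 430 ft = 131.1 m.
a = 0.05935 m/s²
0.05935 m/s² × (1 ft/s² / 0.3048 m/s²) = 0.1947 ft/s²

0.195 ft/s²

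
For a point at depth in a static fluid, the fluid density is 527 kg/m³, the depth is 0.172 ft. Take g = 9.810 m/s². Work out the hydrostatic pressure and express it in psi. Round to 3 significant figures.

P is given directly by: P = ρgh.
ρ = 527 kg/m³; h = 0.172 ft = 0.05243 m; g = 9.810 m/s².
P = 271.0 Pa
271.0 Pa × (1 psi / 6895 Pa) = 0.03931 psi

0.0393 psi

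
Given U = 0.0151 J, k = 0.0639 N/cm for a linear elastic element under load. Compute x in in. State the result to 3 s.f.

2.71 in

Rearranging U = ½k·x² for x: x = √(2U/k).
U = 0.0151 J; k = 0.0639 N/cm = 6.390 N/m.
x = 0.06875 m
0.06875 m × (1 in / 0.02540 m) = 2.707 in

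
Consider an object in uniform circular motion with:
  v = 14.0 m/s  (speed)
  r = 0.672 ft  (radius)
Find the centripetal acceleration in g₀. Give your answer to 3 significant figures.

97.6 g₀

a is given directly by: a = v²/r.
v = 14.0 m/s; r = 0.672 ft = 0.2048 m.
a = 956.9 m/s²
956.9 m/s² × (1 g₀ / 9.807 m/s²) = 97.58 g₀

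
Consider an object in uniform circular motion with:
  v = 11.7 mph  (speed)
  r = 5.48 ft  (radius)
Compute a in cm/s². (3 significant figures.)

a is given directly by: a = v²/r.
v = 11.7 mph = 5.230 m/s; r = 5.48 ft = 1.670 m.
a = 16.38 m/s²
16.38 m/s² × (1 cm/s² / 0.01000 m/s²) = 1638 cm/s²

1640 cm/s²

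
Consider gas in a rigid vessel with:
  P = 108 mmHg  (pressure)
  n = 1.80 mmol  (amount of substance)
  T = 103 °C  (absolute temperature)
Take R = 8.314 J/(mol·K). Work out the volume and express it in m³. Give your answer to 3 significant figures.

From the ideal-gas law: V = nRT/P.
P = 108 mmHg = 14399 Pa; n = 1.80 mmol = 0.001800 mol; T = 103 °C = 376.1 K; R = 8.314 J/(mol·K).
V = 3.909×10^-4 m³

3.91×10^-4 m³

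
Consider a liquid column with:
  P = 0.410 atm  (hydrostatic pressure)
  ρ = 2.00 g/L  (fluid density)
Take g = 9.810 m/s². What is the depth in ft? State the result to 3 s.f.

Solving P = ρ·g·h for h: h = P/(ρ·g).
P = 0.410 atm = 41543 Pa; ρ = 2.00 g/L = 2.000 kg/m³; g = 9.810 m/s².
h = 2117 m
2117 m × (1 ft / 0.3048 m) = 6947 ft

6950 ft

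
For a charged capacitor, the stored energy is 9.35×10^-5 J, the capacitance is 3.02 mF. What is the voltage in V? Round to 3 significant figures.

0.249 V

Rearranging E = ½C·V² for V: V = √(2E/C).
E = 9.35×10^-5 J; C = 3.02 mF = 0.003020 F.
V = 0.2488 V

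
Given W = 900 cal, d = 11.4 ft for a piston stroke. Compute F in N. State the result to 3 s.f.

1080 N

Rearranging: F = W/d.
W = 900 cal = 3766 J; d = 11.4 ft = 3.475 m.
F = 1084 N  (the unit combination reduces to kg·m/s² = N)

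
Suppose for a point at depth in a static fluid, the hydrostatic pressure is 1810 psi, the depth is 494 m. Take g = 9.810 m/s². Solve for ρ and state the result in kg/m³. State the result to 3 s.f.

2580 kg/m³

Rearranging: ρ = P/(g·h).
P = 1810 psi = 1.248×10^7 Pa; h = 494 m; g = 9.810 m/s².
ρ = 2575 kg/m³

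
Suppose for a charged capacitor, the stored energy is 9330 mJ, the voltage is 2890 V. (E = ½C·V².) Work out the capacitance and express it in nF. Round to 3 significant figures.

Solving E = ½C·V² for C: C = 2E/V².
E = 9330 mJ = 9.330 J; V = 2890 V.
C = 2.234×10^-6 F
2.234×10^-6 F × (1 nF / 1.000×10^-9 F) = 2234 nF

2230 nF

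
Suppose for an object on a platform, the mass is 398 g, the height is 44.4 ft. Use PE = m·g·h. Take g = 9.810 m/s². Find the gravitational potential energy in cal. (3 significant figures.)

Directly: PE = mgh.
m = 398 g = 0.3980 kg; h = 44.4 ft = 13.53 m; g = 9.810 m/s².
PE = 52.84 J  (the unit combination reduces to kg·m²/s² = J)
52.84 J × (1 cal / 4.184 J) = 12.63 cal

12.6 cal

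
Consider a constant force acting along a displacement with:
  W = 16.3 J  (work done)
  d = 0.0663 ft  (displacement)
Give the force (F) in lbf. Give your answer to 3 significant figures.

181 lbf

Solving W = F·d for F: F = W/d.
W = 16.3 J; d = 0.0663 ft = 0.02021 m.
F = 806.6 N  (the unit combination reduces to kg·m/s² = N)
806.6 N × (1 lbf / 4.448 N) = 181.3 lbf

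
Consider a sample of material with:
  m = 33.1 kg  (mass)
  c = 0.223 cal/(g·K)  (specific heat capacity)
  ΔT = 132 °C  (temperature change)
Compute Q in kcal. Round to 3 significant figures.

974 kcal

Q is given directly by: Q = mcΔT.
m = 33.1 kg; c = 0.223 cal/(g·K) = 933.0 J/(kg·K); ΔT = 132 °C = 132.0 K.
Q = 4.077×10^6 J  (the unit combination reduces to kg·m²/s² = J)
4.077×10^6 J × (1 kcal / 4184 J) = 974.3 kcal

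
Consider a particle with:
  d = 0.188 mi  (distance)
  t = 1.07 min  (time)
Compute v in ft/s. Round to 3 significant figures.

v is given directly by: v = d/t.
d = 0.188 mi = 302.6 m; t = 1.07 min = 64.20 s.
v = 4.713 m/s
4.713 m/s × (1 ft/s / 0.3048 m/s) = 15.46 ft/s

15.5 ft/s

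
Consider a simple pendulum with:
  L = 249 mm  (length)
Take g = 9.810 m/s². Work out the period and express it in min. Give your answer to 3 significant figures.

T is given directly by: T = 2π√(L/g).
L = 249 mm = 0.2490 m; g = 9.810 m/s².
T = 1.001 s
1.001 s × (1 min / 60.00 s) = 0.01668 min

0.0167 min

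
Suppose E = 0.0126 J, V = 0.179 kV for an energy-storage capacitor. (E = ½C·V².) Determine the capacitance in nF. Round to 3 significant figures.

786 nF

Rearranging E = ½C·V² for C: C = 2E/V².
E = 0.0126 J; V = 0.179 kV = 179.0 V.
C = 7.865×10^-7 F
7.865×10^-7 F × (1 nF / 1.000×10^-9 F) = 786.5 nF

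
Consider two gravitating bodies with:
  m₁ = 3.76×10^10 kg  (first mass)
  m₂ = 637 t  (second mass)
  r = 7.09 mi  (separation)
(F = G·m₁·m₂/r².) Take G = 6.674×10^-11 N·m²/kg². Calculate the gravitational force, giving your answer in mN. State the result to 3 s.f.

12.3 mN

From Newton's law of gravitation: F = Gm₁m₂/r².
m₁ = 3.76×10^10 kg; m₂ = 637 t = 6.370×10^5 kg; r = 7.09 mi = 11410 m; G = 6.674×10^-11 N·m²/kg².
F = 0.01228 N
0.01228 N × (1 mN / 0.001000 N) = 12.28 mN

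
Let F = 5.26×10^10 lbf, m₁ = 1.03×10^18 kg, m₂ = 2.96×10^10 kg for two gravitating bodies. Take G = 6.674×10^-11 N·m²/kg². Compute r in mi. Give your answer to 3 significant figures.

Solving F = G·m₁·m₂/r² for r: r = √(G·m₁m₂/F).
F = 5.26×10^10 lbf = 2.340×10^11 N; m₁ = 1.03×10^18 kg; m₂ = 2.96×10^10 kg; G = 6.674×10^-11 N·m²/kg².
r = 2949 m
2949 m × (1 mi / 1609 m) = 1.832 mi

1.83 mi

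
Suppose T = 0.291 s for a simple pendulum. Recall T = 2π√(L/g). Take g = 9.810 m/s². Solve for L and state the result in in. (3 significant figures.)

0.828 in

Solving T = 2π√(L/g) for L: L = g·(T/2π)².
T = 0.291 s; g = 9.810 m/s².
L = 0.02104 m
0.02104 m × (1 in / 0.02540 m) = 0.8284 in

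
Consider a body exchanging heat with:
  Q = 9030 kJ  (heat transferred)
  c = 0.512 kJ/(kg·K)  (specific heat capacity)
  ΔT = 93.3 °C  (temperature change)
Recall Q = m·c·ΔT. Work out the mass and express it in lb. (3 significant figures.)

417 lb

Rearranging: m = Q/(c·ΔT).
Q = 9030 kJ = 9.030×10^6 J; c = 0.512 kJ/(kg·K) = 512.0 J/(kg·K); ΔT = 93.3 °C = 93.30 K.
m = 189.0 kg
189.0 kg × (1 lb / 0.4536 kg) = 416.7 lb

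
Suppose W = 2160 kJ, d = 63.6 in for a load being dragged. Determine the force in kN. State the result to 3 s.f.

Solving W = F·d for F: F = W/d.
W = 2160 kJ = 2.160×10^6 J; d = 63.6 in = 1.615 m.
F = 1.337×10^6 N
1.337×10^6 N × (1 kN / 1000 N) = 1337 kN

1340 kN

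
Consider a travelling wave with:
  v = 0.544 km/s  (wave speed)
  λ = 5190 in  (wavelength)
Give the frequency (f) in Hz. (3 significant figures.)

4.13 Hz

Solving v = f·λ for f: f = v/λ.
v = 0.544 km/s = 544.0 m/s; λ = 5190 in = 131.8 m.
f = 4.127 Hz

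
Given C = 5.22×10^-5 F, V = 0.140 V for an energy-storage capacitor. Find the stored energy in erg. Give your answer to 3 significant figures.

E is given directly by: E = ½CV².
C = 5.22×10^-5 F; V = 0.140 V.
E = 5.116×10^-7 J
5.116×10^-7 J × (1 erg / 1.000×10^-7 J) = 5.116 erg

5.12 erg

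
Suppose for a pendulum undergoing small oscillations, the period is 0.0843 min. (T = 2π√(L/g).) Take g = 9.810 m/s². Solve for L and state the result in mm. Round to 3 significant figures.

6360 mm

Rearranging T = 2π√(L/g) for L: L = g·(T/2π)².
T = 0.0843 min = 5.058 s; g = 9.810 m/s².
L = 6.357 m
6.357 m × (1 mm / 0.001000 m) = 6357 mm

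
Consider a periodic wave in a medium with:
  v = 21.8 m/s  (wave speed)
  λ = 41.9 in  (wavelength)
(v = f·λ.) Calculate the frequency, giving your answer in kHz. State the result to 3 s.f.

0.0205 kHz

Rearranging: f = v/λ.
v = 21.8 m/s; λ = 41.9 in = 1.064 m.
f = 20.48 Hz
20.48 Hz × (1 kHz / 1000 Hz) = 0.02048 kHz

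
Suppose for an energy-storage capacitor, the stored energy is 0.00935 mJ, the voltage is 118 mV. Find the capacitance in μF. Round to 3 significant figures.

1340 μF

Solving E = ½C·V² for C: C = 2E/V².
E = 0.00935 mJ = 9.350×10^-6 J; V = 118 mV = 0.1180 V.
C = 0.001343 F
0.001343 F × (1 μF / 1.000×10^-6 F) = 1343 μF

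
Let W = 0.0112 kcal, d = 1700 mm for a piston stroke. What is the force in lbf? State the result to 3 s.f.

6.20 lbf

Solving W = F·d for F: F = W/d.
W = 0.0112 kcal = 46.86 J; d = 1700 mm = 1.700 m.
F = 27.57 N  (the unit combination reduces to kg·m/s² = N)
27.57 N × (1 lbf / 4.448 N) = 6.197 lbf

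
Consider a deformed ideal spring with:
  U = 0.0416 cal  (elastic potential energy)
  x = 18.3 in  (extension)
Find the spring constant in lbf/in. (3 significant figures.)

Rearranging: k = 2U/x².
U = 0.0416 cal = 0.1741 J; x = 18.3 in = 0.4648 m.
k = 1.611 N/m
1.611 N/m × (1 lbf/in / 175.1 N/m) = 0.009200 lbf/in

0.00920 lbf/in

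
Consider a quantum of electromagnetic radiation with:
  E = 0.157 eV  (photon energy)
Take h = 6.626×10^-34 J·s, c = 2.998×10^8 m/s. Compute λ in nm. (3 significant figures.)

7900 nm

Rearranging: λ = hc/E.
E = 0.157 eV = 2.515×10^-20 J; h = 6.626×10^-34 J·s; c = 2.998×10^8 m/s.
λ = 7.897×10^-6 m
7.897×10^-6 m × (1 nm / 1.000×10^-9 m) = 7897 nm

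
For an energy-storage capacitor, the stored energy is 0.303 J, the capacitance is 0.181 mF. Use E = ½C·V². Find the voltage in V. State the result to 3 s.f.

57.9 V

Rearranging: V = √(2E/C).
E = 0.303 J; C = 0.181 mF = 1.810×10^-4 F.
V = 57.86 V  (the unit combination reduces to kg·m²/(A·s³) = V)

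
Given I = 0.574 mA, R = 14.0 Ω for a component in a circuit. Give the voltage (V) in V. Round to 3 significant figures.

0.00804 V

V is given directly by: V = IR.
I = 0.574 mA = 5.740×10^-4 A; R = 14.0 Ω.
V = 0.008036 V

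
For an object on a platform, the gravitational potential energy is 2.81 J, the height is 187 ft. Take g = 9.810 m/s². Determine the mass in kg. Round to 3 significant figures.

0.00503 kg

Solving PE = m·g·h for m: m = PE/(g·h).
PE = 2.81 J; h = 187 ft = 57.00 m; g = 9.810 m/s².
m = 0.005026 kg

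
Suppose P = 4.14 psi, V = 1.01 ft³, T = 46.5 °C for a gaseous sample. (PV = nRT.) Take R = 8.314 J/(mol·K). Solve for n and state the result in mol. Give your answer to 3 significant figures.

0.307 mol

From the ideal-gas law: n = PV/(RT).
P = 4.14 psi = 28544 Pa; V = 1.01 ft³ = 0.02860 m³; T = 46.5 °C = 319.6 K; R = 8.314 J/(mol·K).
n = 0.3072 mol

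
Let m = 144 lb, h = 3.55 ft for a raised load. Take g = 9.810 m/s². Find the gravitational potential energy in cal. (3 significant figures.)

166 cal

PE is given directly by: PE = mgh.
m = 144 lb = 65.32 kg; h = 3.55 ft = 1.082 m; g = 9.810 m/s².
PE = 693.3 J
693.3 J × (1 cal / 4.184 J) = 165.7 cal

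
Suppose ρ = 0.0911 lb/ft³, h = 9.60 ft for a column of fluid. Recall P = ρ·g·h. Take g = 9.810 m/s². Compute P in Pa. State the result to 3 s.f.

Directly: P = ρgh.
ρ = 0.0911 lb/ft³ = 1.459 kg/m³; h = 9.60 ft = 2.926 m; g = 9.810 m/s².
P = 41.89 Pa

41.9 Pa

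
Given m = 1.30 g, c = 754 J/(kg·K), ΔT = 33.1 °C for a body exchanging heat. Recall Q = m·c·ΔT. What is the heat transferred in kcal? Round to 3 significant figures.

Directly: Q = mcΔT.
m = 1.30 g = 0.001300 kg; c = 754 J/(kg·K); ΔT = 33.1 °C = 33.10 K.
Q = 32.44 J
32.44 J × (1 kcal / 4184 J) = 0.007754 kcal

0.00775 kcal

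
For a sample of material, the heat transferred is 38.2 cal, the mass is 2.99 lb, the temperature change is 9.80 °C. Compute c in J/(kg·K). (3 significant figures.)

12.0 J/(kg·K)

Rearranging: c = Q/(m·ΔT).
Q = 38.2 cal = 159.8 J; m = 2.99 lb = 1.356 kg; ΔT = 9.80 °C = 9.800 K.
c = 12.03 J/(kg·K)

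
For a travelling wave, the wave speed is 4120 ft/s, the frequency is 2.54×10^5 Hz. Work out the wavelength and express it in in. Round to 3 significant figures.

Rearranging: λ = v/f.
v = 4120 ft/s = 1256 m/s; f = 2.54×10^5 Hz.
λ = 0.004944 m
0.004944 m × (1 in / 0.02540 m) = 0.1946 in

0.195 in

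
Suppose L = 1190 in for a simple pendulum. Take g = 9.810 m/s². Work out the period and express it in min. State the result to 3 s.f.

T is given directly by: T = 2π√(L/g).
L = 1190 in = 30.23 m; g = 9.810 m/s².
T = 11.03 s
11.03 s × (1 min / 60.00 s) = 0.1838 min

0.184 min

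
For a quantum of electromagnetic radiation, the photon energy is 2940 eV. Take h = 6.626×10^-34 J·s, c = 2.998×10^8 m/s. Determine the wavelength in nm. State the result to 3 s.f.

Solving E = h·c/λ for λ: λ = hc/E.
E = 2940 eV = 4.710×10^-16 J; h = 6.626×10^-34 J·s; c = 2.998×10^8 m/s.
λ = 4.217×10^-10 m
4.217×10^-10 m × (1 nm / 1.000×10^-9 m) = 0.4217 nm

0.422 nm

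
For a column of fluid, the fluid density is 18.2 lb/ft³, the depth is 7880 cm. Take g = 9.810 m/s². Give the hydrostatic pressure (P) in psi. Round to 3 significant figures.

Directly: P = ρgh.
ρ = 18.2 lb/ft³ = 291.5 kg/m³; h = 7880 cm = 78.80 m; g = 9.810 m/s².
P = 2.254×10^5 Pa
2.254×10^5 Pa × (1 psi / 6895 Pa) = 32.69 psi

32.7 psi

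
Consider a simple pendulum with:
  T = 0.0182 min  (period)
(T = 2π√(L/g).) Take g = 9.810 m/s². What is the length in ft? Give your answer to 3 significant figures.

0.972 ft

Rearranging T = 2π√(L/g) for L: L = g·(T/2π)².
T = 0.0182 min = 1.092 s; g = 9.810 m/s².
L = 0.2963 m
0.2963 m × (1 ft / 0.3048 m) = 0.9722 ft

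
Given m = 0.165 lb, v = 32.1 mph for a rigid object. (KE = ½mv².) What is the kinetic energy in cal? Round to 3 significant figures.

1.84 cal

Directly: KE = ½mv².
m = 0.165 lb = 0.07484 kg; v = 32.1 mph = 14.35 m/s.
KE = 7.706 J
7.706 J × (1 cal / 4.184 J) = 1.842 cal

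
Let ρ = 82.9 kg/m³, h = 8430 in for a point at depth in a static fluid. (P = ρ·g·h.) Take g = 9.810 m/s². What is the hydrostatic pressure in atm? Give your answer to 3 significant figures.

1.72 atm

Directly: P = ρgh.
ρ = 82.9 kg/m³; h = 8430 in = 214.1 m; g = 9.810 m/s².
P = 1.741×10^5 Pa  (the unit combination reduces to kg/(m·s²) = Pa)
1.741×10^5 Pa × (1 atm / 1.013×10^5 Pa) = 1.719 atm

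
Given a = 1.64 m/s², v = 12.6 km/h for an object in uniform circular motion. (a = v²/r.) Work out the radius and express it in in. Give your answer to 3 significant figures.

Solving a = v²/r for r: r = v²/a.
a = 1.64 m/s²; v = 12.6 km/h = 3.500 m/s.
r = 7.470 m
7.470 m × (1 in / 0.02540 m) = 294.1 in

294 in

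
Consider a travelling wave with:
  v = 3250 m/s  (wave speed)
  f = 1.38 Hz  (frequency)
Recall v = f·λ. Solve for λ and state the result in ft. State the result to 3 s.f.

Rearranging v = f·λ for λ: λ = v/f.
v = 3250 m/s; f = 1.38 Hz.
λ = 2355 m
2355 m × (1 ft / 0.3048 m) = 7727 ft

7730 ft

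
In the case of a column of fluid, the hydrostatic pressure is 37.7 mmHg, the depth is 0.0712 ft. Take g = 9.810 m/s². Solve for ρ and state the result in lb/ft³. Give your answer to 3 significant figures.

Solving P = ρ·g·h for ρ: ρ = P/(g·h).
P = 37.7 mmHg = 5026 Pa; h = 0.0712 ft = 0.02170 m; g = 9.810 m/s².
ρ = 23609 kg/m³
23609 kg/m³ × (1 lb/ft³ / 16.02 kg/m³) = 1474 lb/ft³

1470 lb/ft³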